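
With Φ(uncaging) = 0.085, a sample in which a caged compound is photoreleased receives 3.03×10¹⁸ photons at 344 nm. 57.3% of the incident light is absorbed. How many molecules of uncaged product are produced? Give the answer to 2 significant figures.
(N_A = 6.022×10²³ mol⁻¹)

1.5×10¹⁷ molecules

Moles of photons: 3.03×10¹⁸ / 6.022×10²³ = 5.032×10⁻⁶ mol.
Photons absorbed: 0.573 × 5.032×10⁻⁶ = 2.883×10⁻⁶ mol.
Product: Φ × n_abs = 0.085 × 2.883×10⁻⁶ = 2.451×10⁻⁷ mol.
As a count: 2.451×10⁻⁷ × 6.022×10²³ = 1.5×10¹⁷.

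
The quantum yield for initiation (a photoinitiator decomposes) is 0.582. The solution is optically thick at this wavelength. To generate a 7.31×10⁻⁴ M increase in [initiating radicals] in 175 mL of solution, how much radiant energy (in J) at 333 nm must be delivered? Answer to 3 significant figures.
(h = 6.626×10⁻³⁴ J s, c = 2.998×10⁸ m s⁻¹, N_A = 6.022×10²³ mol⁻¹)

Product: (7.31×10⁻⁴ M)(0.175 L) = 1.279×10⁻⁴ mol.
Photons that must be absorbed: 1.279×10⁻⁴ / 0.582 = 2.198×10⁻⁴ mol.
Photon energy: hc/λ = 5.965×10⁻¹⁹ J; per mole, 3.592×10⁵ J mol⁻¹.
Energy required: 2.198×10⁻⁴ × 3.592×10⁵ = 79.0 J.

79.0 J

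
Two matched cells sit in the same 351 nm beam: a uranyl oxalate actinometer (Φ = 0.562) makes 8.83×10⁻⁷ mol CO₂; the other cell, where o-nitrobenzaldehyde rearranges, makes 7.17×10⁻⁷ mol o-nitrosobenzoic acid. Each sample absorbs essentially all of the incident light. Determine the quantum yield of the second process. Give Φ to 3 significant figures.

Φ = 0.456

Photons absorbed by the actinometer: 8.83×10⁻⁷ / 0.562 = 1.571×10⁻⁶ mol.
Φ(unknown) = 7.17×10⁻⁷ / 1.571×10⁻⁶ = 0.456.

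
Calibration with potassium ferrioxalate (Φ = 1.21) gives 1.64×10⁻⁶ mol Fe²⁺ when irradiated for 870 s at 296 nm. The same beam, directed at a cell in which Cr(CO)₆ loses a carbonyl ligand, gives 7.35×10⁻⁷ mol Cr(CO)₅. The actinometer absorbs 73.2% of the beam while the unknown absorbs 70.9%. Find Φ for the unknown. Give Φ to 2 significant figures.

Photons absorbed by the actinometer: 1.64×10⁻⁶ / 1.21 = 1.355×10⁻⁶ mol.
Incident flux: 1.355×10⁻⁶ / 0.732 = 1.851×10⁻⁶ einstein.
Absorbed by unknown: 0.709 × 1.851×10⁻⁶ = 1.312×10⁻⁶ mol.
Φ(unknown) = 7.35×10⁻⁷ / 1.312×10⁻⁶ = 0.56.

Φ = 0.56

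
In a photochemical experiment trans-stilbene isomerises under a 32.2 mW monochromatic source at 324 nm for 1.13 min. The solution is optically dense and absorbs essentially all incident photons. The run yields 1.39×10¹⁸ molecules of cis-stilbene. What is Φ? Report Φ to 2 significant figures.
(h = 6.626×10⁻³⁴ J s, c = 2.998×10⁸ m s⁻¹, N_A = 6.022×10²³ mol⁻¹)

Product: 1.39×10¹⁸ / 6.022×10²³ = 2.308×10⁻⁶ mol.
Photon energy at 324 nm: hc/λ = (6.626×10⁻³⁴)(2.998×10⁸)/(324×10⁻⁹) = 6.131×10⁻¹⁹ J.
Energy delivered: (32.2 mW)(67.8 s) = 2.183 J.
Photons incident: 2.183 / 6.131×10⁻¹⁹ = 3.561×10¹⁸, i.e. 3.561×10¹⁸/6.022×10²³ = 5.913×10⁻⁶ mol.
Φ = 2.308×10⁻⁶ mol / 5.913×10⁻⁶ mol photons = 0.39.

Φ = 0.39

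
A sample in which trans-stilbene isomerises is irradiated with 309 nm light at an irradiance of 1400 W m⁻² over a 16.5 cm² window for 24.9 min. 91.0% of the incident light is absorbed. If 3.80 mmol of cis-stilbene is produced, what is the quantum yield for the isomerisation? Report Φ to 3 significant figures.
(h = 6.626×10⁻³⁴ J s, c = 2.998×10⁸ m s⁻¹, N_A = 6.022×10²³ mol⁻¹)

Φ = 0.468

Product: 3.80 mmol = 0.00380 mol.
Photon energy at 309 nm: hc/λ = (6.626×10⁻³⁴)(2.998×10⁸)/(309×10⁻⁹) = 6.429×10⁻¹⁹ J.
Energy delivered: (1400 W m⁻²)(16.5×10⁻⁴ m²)(1494 s) = 3451 J.
Photons incident: 3451 / 6.429×10⁻¹⁹ = 5.368×10²¹, i.e. 5.368×10²¹/6.022×10²³ = 0.008914 mol.
Photons absorbed: 0.910 × 0.008914 = 0.008112 mol.
Φ = 0.00380 mol / 0.008112 mol photons = 0.468.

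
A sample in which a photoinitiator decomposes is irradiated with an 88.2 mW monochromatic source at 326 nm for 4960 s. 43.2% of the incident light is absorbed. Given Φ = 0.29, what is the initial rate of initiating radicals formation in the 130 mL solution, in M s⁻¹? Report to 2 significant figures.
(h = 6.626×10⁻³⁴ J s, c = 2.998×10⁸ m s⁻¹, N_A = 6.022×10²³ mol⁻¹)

Photon energy at 326 nm: hc/λ = (6.626×10⁻³⁴)(2.998×10⁸)/(326×10⁻⁹) = 6.093×10⁻¹⁹ J.
Energy delivered: (88.2 mW)(4960 s) = 437.5 J.
Photons incident: 437.5 / 6.093×10⁻¹⁹ = 7.180×10²⁰, i.e. 7.180×10²⁰/6.022×10²³ = 0.001192 mol.
Photons absorbed: 0.432 × 0.001192 = 5.149×10⁻⁴ mol.
Product formed: 0.29 × 5.149×10⁻⁴ = 1.493×10⁻⁴ mol.
Rate: 1.493×10⁻⁴ mol / (4960 s × 0.13 L) = 2.3×10⁻⁷ M s⁻¹.

2.3×10⁻⁷ M s⁻¹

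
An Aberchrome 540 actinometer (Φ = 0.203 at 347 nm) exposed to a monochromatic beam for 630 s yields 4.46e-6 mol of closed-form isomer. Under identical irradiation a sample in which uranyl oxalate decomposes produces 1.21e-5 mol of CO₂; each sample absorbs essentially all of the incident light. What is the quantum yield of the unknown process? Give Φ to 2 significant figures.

Photons absorbed by the actinometer: 4.46e-6 / 0.203 = 2.197e-5 mol.
Φ(unknown) = 1.21e-5 / 2.197e-5 = 0.55.

Φ = 0.55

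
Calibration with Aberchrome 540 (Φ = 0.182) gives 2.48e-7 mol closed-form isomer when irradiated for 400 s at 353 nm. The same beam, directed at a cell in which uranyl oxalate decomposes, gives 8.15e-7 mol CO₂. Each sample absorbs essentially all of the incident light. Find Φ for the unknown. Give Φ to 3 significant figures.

Φ = 0.598

Photons absorbed by the actinometer: 2.48e-7 / 0.182 = 1.363e-6 mol.
Φ(unknown) = 8.15e-7 / 1.363e-6 = 0.598.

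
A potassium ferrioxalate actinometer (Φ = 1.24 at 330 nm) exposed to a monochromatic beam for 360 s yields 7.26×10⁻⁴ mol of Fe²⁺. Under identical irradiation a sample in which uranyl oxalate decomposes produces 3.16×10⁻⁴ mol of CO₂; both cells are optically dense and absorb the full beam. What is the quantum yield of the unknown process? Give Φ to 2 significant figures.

Φ = 0.54

Photons absorbed by the actinometer: 7.26×10⁻⁴ / 1.24 = 5.855×10⁻⁴ mol.
Φ(unknown) = 3.16×10⁻⁴ / 5.855×10⁻⁴ = 0.54.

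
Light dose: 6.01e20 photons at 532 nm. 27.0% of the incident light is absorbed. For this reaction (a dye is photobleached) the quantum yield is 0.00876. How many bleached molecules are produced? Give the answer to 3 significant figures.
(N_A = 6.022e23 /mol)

1.42e18 bleached molecules

Moles of photons: 6.01e20 / 6.022e23 = 9.980e-4 mol.
Photons absorbed: 0.270 × 9.980e-4 = 2.695e-4 mol.
Product: Φ × n_abs = 0.00876 × 2.695e-4 = 2.361e-6 mol.
As a count: 2.361e-6 × 6.022e23 = 1.42e18.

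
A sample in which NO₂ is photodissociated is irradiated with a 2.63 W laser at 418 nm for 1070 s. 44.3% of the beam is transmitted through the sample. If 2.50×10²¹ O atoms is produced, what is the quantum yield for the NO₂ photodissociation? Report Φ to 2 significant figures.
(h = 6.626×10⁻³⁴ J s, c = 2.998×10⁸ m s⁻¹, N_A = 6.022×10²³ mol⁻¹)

Product: 2.50×10²¹ / 6.022×10²³ = 0.004151 mol.
Photon energy at 418 nm: hc/λ = (6.626×10⁻³⁴)(2.998×10⁸)/(418×10⁻⁹) = 4.752×10⁻¹⁹ J.
Energy delivered: (2.63 W)(1070 s) = 2814 J.
Photons incident: 2814 / 4.752×10⁻¹⁹ = 5.922×10²¹, i.e. 5.922×10²¹/6.022×10²³ = 0.009834 mol.
Fraction absorbed: 1 − 44.3/100 = 0.5570.
Photons absorbed: 0.5570 × 0.009834 = 0.005478 mol.
Φ = 0.004151 mol / 0.005478 mol photons = 0.76.

Φ = 0.76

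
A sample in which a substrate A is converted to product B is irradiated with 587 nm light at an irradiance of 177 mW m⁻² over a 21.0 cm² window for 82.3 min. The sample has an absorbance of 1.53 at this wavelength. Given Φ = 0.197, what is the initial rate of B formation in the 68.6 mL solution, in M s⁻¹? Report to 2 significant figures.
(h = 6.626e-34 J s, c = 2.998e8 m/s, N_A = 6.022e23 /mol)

Photon energy at 587 nm: hc/λ = (6.626e-34)(2.998e8)/(587e-9) = 3.384e-19 J.
Energy delivered: (177 mW m⁻²)(21.0e-4 m²)(4938 s) = 1.835 J.
Photons incident: 1.835 / 3.384e-19 = 5.423e18, i.e. 5.423e18/6.022e23 = 9.005e-6 mol.
Fraction absorbed: 1 − 10^(−1.53) = 0.9705.
Photons absorbed: 0.9705 × 9.005e-6 = 8.739e-6 mol.
Product formed: 0.197 × 8.739e-6 = 1.722e-6 mol.
Rate: 1.722e-6 mol / (4938 s × 0.0686 L) = 5.1e-9 M s⁻¹.

5.1e-9 M s⁻¹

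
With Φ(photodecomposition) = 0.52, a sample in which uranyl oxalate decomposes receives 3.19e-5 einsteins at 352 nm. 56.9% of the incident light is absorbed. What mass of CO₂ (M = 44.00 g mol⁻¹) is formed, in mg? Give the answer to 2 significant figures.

Photons absorbed: 0.569 × 3.19e-5 = 1.815e-5 mol.
Product: Φ × n_abs = 0.52 × 1.815e-5 = 9.438e-6 mol.
Mass: 9.438e-6 × 44.00 = 4.153e-4 g = 0.42 mg.

0.42 mg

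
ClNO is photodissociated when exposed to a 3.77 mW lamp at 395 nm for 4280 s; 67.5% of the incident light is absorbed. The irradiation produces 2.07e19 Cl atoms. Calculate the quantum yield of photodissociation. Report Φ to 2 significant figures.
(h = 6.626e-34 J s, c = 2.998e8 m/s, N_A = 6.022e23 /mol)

Φ = 0.96

Product: 2.07e19 / 6.022e23 = 3.437e-5 mol.
Photon energy at 395 nm: hc/λ = (6.626e-34)(2.998e8)/(395e-9) = 5.029e-19 J.
Energy delivered: (3.77 mW)(4280 s) = 16.14 J.
Photons incident: 16.14 / 5.029e-19 = 3.209e19, i.e. 3.209e19/6.022e23 = 5.329e-5 mol.
Photons absorbed: 0.675 × 5.329e-5 = 3.597e-5 mol.
Φ = 3.437e-5 mol / 3.597e-5 mol photons = 0.96.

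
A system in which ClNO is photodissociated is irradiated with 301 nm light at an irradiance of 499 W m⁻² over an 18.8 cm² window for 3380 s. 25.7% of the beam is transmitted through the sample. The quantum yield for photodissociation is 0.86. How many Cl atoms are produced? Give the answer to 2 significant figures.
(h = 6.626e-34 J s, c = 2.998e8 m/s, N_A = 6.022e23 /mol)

Photon energy at 301 nm: hc/λ = (6.626e-34)(2.998e8)/(301e-9) = 6.600e-19 J.
Energy delivered: (499 W m⁻²)(18.8e-4 m²)(3380 s) = 3171 J.
Photons incident: 3171 / 6.600e-19 = 4.805e21, i.e. 4.805e21/6.022e23 = 0.007979 mol.
Fraction absorbed: 1 − 25.7/100 = 0.7430.
Photons absorbed: 0.7430 × 0.007979 = 0.005928 mol.
Product: Φ × n_abs = 0.86 × 0.005928 = 0.005098 mol.
As a count: 0.005098 × 6.022e23 = 3.1e21.

3.1e21 atoms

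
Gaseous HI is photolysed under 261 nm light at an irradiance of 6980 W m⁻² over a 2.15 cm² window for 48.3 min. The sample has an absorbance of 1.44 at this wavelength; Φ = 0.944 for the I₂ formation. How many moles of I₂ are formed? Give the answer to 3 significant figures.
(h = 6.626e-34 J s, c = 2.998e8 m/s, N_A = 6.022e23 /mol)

0.00863 mol

Photon energy at 261 nm: hc/λ = (6.626e-34)(2.998e8)/(261e-9) = 7.611e-19 J.
Energy delivered: (6980 W m⁻²)(2.15e-4 m²)(2898 s) = 4349 J.
Photons incident: 4349 / 7.611e-19 = 5.714e21, i.e. 5.714e21/6.022e23 = 0.009489 mol.
Fraction absorbed: 1 − 10^(−1.44) = 0.9637.
Photons absorbed: 0.9637 × 0.009489 = 0.009145 mol.
Product: Φ × n_abs = 0.944 × 0.009145 = 0.008633 mol.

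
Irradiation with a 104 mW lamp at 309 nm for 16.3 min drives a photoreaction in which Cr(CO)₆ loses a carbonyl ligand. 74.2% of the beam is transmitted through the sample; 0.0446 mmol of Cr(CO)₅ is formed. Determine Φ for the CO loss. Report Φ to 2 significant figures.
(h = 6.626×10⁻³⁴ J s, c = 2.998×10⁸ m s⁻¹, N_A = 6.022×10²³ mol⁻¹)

Product: 0.0446 mmol = 4.46×10⁻⁵ mol.
Photon energy at 309 nm: hc/λ = (6.626×10⁻³⁴)(2.998×10⁸)/(309×10⁻⁹) = 6.429×10⁻¹⁹ J.
Energy delivered: (104 mW)(978 s) = 101.7 J.
Photons incident: 101.7 / 6.429×10⁻¹⁹ = 1.582×10²⁰, i.e. 1.582×10²⁰/6.022×10²³ = 2.627×10⁻⁴ mol.
Fraction absorbed: 1 − 74.2/100 = 0.2580.
Photons absorbed: 0.2580 × 2.627×10⁻⁴ = 6.778×10⁻⁵ mol.
Φ = 4.46×10⁻⁵ mol / 6.778×10⁻⁵ mol photons = 0.66.

Φ = 0.66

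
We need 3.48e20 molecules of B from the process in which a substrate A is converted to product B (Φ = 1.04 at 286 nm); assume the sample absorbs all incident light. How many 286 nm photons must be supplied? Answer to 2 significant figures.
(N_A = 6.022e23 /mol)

3.3e20 photons

Product: 3.48e20 / 6.022e23 = 5.779e-4 mol.
Photons that must be absorbed: 5.779e-4 / 1.04 = 5.557e-4 mol.
Photon count: 5.557e-4 × 6.022e23 = 3.3e20.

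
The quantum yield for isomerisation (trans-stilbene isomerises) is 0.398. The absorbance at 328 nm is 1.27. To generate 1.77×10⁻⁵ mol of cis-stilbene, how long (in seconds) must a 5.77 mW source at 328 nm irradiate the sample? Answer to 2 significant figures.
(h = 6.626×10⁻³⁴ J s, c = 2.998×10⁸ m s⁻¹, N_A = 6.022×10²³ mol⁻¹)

t ≈ 3000 s

Photons that must be absorbed: 1.77×10⁻⁵ / 0.398 = 4.447×10⁻⁵ mol.
Fraction absorbed: 1 − 10^(−1.27) = 0.9463.
Incident photons needed: 4.447×10⁻⁵ / 0.9463 = 4.699×10⁻⁵ mol.
Photon energy: hc/λ = 6.056×10⁻¹⁹ J; per mole, 3.647×10⁵ J mol⁻¹.
Energy required: 4.699×10⁻⁵ × 3.647×10⁵ = 17.14 J.
Time: 17.14 J / 0.00577 W = 3000 s.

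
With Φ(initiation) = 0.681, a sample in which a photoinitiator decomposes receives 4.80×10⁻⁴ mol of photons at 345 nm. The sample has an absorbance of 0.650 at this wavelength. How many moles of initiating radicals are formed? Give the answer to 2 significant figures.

Fraction absorbed: 1 − 10^(−0.650) = 0.7761.
Photons absorbed: 0.7761 × 4.80×10⁻⁴ = 3.725×10⁻⁴ mol.
Product: Φ × n_abs = 0.681 × 3.725×10⁻⁴ = 2.537×10⁻⁴ mol.

2.5×10⁻⁴ mol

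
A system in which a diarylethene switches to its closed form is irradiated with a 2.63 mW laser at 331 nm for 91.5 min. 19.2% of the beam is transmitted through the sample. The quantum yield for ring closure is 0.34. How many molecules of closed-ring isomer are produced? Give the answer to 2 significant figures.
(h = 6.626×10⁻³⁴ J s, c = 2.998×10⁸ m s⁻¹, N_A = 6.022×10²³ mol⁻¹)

Photon energy at 331 nm: hc/λ = (6.626×10⁻³⁴)(2.998×10⁸)/(331×10⁻⁹) = 6.001×10⁻¹⁹ J.
Energy delivered: (2.63 mW)(5490 s) = 14.44 J.
Photons incident: 14.44 / 6.001×10⁻¹⁹ = 2.406×10¹⁹, i.e. 2.406×10¹⁹/6.022×10²³ = 3.995×10⁻⁵ mol.
Fraction absorbed: 1 − 19.2/100 = 0.8080.
Photons absorbed: 0.8080 × 3.995×10⁻⁵ = 3.228×10⁻⁵ mol.
Product: Φ × n_abs = 0.34 × 3.228×10⁻⁵ = 1.098×10⁻⁵ mol.
As a count: 1.098×10⁻⁵ × 6.022×10²³ = 6.6×10¹⁸.

6.6×10¹⁸ molecules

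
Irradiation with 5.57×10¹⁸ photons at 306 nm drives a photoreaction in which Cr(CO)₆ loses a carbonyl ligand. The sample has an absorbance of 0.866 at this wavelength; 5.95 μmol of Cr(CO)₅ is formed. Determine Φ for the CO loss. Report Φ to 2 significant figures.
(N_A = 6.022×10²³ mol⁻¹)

Product: 5.95 μmol = 5.95×10⁻⁶ mol.
Moles of photons: 5.57×10¹⁸ / 6.022×10²³ = 9.249×10⁻⁶ mol.
Fraction absorbed: 1 − 10^(−0.866) = 0.8639.
Photons absorbed: 0.8639 × 9.249×10⁻⁶ = 7.990×10⁻⁶ mol.
Φ = 5.95×10⁻⁶ mol / 7.990×10⁻⁶ mol photons = 0.74.

Φ = 0.74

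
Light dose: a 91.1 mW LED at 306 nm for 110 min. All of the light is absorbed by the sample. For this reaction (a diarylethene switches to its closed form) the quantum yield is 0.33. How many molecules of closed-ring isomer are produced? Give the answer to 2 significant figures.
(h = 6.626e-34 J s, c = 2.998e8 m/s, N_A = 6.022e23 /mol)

Photon energy at 306 nm: hc/λ = (6.626e-34)(2.998e8)/(306e-9) = 6.492e-19 J.
Energy delivered: (91.1 mW)(6600 s) = 601.3 J.
Photons incident: 601.3 / 6.492e-19 = 9.262e20, i.e. 9.262e20/6.022e23 = 0.001538 mol.
Product: Φ × n_abs = 0.33 × 0.001538 = 5.075e-4 mol.
As a count: 5.075e-4 × 6.022e23 = 3.1e20.

3.1e20 molecules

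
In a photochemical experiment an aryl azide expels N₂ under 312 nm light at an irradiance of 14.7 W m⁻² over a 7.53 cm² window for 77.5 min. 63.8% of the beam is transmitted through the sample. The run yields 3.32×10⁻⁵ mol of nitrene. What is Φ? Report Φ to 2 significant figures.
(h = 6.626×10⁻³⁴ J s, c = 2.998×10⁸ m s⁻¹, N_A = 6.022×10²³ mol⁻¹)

Photon energy at 312 nm: hc/λ = (6.626×10⁻³⁴)(2.998×10⁸)/(312×10⁻⁹) = 6.367×10⁻¹⁹ J.
Energy delivered: (14.7 W m⁻²)(7.53×10⁻⁴ m²)(4650 s) = 51.47 J.
Photons incident: 51.47 / 6.367×10⁻¹⁹ = 8.084×10¹⁹, i.e. 8.084×10¹⁹/6.022×10²³ = 1.342×10⁻⁴ mol.
Fraction absorbed: 1 − 63.8/100 = 0.3620.
Photons absorbed: 0.3620 × 1.342×10⁻⁴ = 4.858×10⁻⁵ mol.
Φ = 3.32×10⁻⁵ mol / 4.858×10⁻⁵ mol photons = 0.68.

Φ = 0.68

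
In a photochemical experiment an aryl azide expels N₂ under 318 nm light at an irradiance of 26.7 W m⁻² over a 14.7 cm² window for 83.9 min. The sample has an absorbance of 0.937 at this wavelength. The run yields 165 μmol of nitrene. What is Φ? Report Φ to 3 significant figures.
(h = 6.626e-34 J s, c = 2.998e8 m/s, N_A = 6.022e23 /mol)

Product: 165 μmol = 1.65e-4 mol.
Photon energy at 318 nm: hc/λ = (6.626e-34)(2.998e8)/(318e-9) = 6.247e-19 J.
Energy delivered: (26.7 W m⁻²)(14.7e-4 m²)(5034 s) = 197.6 J.
Photons incident: 197.6 / 6.247e-19 = 3.163e20, i.e. 3.163e20/6.022e23 = 5.252e-4 mol.
Fraction absorbed: 1 − 10^(−0.937) = 0.8844.
Photons absorbed: 0.8844 × 5.252e-4 = 4.645e-4 mol.
Φ = 1.65e-4 mol / 4.645e-4 mol photons = 0.355.

Φ = 0.355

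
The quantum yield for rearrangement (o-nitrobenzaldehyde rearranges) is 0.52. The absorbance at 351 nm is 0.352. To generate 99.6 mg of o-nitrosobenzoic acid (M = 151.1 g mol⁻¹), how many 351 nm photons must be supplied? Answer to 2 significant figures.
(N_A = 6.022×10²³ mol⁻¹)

Product: 99.6 mg / 151.1 g mol⁻¹ = 6.592×10⁻⁴ mol.
Photons that must be absorbed: 6.592×10⁻⁴ / 0.52 = 0.001268 mol.
Fraction absorbed: 1 − 10^(−0.352) = 0.5554.
Incident photons needed: 0.001268 / 0.5554 = 0.002283 mol.
Photon count: 0.002283 × 6.022×10²³ = 1.4×10²¹.

1.4×10²¹ photons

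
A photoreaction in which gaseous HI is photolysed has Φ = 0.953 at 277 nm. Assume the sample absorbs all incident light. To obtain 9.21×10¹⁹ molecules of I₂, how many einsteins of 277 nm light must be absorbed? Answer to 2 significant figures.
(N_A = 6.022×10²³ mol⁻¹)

Product: 9.21×10¹⁹ / 6.022×10²³ = 1.529×10⁻⁴ mol.
Photons that must be absorbed: 1.529×10⁻⁴ / 0.953 = 1.604×10⁻⁴ mol.

1.6×10⁻⁴ einstein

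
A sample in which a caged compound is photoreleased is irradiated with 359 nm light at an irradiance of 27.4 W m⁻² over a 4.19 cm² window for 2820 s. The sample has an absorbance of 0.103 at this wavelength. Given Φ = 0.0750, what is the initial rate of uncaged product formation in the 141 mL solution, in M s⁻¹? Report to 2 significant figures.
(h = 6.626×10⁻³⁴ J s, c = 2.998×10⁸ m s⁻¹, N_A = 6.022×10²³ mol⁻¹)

Photon energy at 359 nm: hc/λ = (6.626×10⁻³⁴)(2.998×10⁸)/(359×10⁻⁹) = 5.533×10⁻¹⁹ J.
Energy delivered: (27.4 W m⁻²)(4.19×10⁻⁴ m²)(2820 s) = 32.38 J.
Photons incident: 32.38 / 5.533×10⁻¹⁹ = 5.852×10¹⁹, i.e. 5.852×10¹⁹/6.022×10²³ = 9.718×10⁻⁵ mol.
Fraction absorbed: 1 − 10^(−0.103) = 0.2111.
Photons absorbed: 0.2111 × 9.718×10⁻⁵ = 2.051×10⁻⁵ mol.
Product formed: 0.0750 × 2.051×10⁻⁵ = 1.538×10⁻⁶ mol.
Rate: 1.538×10⁻⁶ mol / (2820 s × 0.141 L) = 3.9×10⁻⁹ M s⁻¹.

3.9×10⁻⁹ M s⁻¹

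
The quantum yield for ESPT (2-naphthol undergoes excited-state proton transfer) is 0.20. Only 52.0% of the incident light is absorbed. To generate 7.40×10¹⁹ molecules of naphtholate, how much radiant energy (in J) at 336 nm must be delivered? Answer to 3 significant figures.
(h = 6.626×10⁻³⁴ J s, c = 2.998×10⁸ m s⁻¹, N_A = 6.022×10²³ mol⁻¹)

Product: 7.40×10¹⁹ / 6.022×10²³ = 1.229×10⁻⁴ mol.
Photons that must be absorbed: 1.229×10⁻⁴ / 0.20 = 6.145×10⁻⁴ mol.
Incident photons needed: 6.145×10⁻⁴ / 0.520 = 0.001182 mol.
Photon energy: hc/λ = 5.912×10⁻¹⁹ J; per mole, 3.560×10⁵ J mol⁻¹.
Energy required: 0.001182 × 3.560×10⁵ = 421 J.

421 J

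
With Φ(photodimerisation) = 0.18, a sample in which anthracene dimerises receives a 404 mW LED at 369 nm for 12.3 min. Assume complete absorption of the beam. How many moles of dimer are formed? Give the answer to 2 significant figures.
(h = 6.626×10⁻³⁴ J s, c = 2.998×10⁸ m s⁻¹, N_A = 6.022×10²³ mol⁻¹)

Photon energy at 369 nm: hc/λ = (6.626×10⁻³⁴)(2.998×10⁸)/(369×10⁻⁹) = 5.383×10⁻¹⁹ J.
Energy delivered: (404 mW)(738 s) = 298.2 J.
Photons incident: 298.2 / 5.383×10⁻¹⁹ = 5.540×10²⁰, i.e. 5.540×10²⁰/6.022×10²³ = 9.200×10⁻⁴ mol.
Product: Φ × n_abs = 0.18 × 9.200×10⁻⁴ = 1.656×10⁻⁴ mol.

1.7×10⁻⁴ mol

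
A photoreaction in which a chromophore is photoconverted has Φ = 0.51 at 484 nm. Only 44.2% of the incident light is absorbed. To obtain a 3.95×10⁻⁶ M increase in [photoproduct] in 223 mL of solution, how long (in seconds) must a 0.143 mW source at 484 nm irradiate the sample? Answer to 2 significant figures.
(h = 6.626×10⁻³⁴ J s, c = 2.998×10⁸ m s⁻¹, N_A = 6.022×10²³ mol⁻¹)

Product: (3.95×10⁻⁶ M)(0.223 L) = 8.809×10⁻⁷ mol.
Photons that must be absorbed: 8.809×10⁻⁷ / 0.51 = 1.727×10⁻⁶ mol.
Incident photons needed: 1.727×10⁻⁶ / 0.442 = 3.907×10⁻⁶ mol.
Photon energy: hc/λ = 4.104×10⁻¹⁹ J; per mole, 2.471×10⁵ J mol⁻¹.
Energy required: 3.907×10⁻⁶ × 2.471×10⁵ = 0.9654 J.
Time: 0.9654 J / 0.000143 W = 6800 s.

t ≈ 6800 s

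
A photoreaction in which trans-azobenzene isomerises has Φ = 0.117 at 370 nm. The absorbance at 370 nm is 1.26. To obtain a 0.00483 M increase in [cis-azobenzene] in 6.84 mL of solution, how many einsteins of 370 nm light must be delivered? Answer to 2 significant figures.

Product: (0.00483 M)(0.00684 L) = 3.304×10⁻⁵ mol.
Photons that must be absorbed: 3.304×10⁻⁵ / 0.117 = 2.824×10⁻⁴ mol.
Fraction absorbed: 1 − 10^(−1.26) = 0.9450.
Incident photons needed: 2.824×10⁻⁴ / 0.9450 = 2.988×10⁻⁴ mol.

3.0×10⁻⁴ einstein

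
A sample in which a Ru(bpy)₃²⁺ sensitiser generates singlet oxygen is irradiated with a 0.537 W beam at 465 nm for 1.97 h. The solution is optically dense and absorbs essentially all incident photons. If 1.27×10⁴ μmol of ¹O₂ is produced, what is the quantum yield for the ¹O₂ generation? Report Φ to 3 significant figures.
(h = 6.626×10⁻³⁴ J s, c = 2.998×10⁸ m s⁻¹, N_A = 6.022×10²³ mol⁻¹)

Product: 1.27×10⁴ μmol = 0.0127 mol.
Photon energy at 465 nm: hc/λ = (6.626×10⁻³⁴)(2.998×10⁸)/(465×10⁻⁹) = 4.272×10⁻¹⁹ J.
Energy delivered: (0.537 W)(7092 s) = 3808 J.
Photons incident: 3808 / 4.272×10⁻¹⁹ = 8.914×10²¹, i.e. 8.914×10²¹/6.022×10²³ = 0.01480 mol.
Φ = 0.0127 mol / 0.01480 mol photons = 0.858.

Φ = 0.858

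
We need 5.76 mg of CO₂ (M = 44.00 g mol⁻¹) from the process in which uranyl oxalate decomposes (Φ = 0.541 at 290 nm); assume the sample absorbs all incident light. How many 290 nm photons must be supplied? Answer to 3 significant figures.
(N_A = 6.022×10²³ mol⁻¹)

1.46×10²⁰ photons

Product: 5.76 mg / 44.00 g mol⁻¹ = 1.309×10⁻⁴ mol.
Photons that must be absorbed: 1.309×10⁻⁴ / 0.541 = 2.420×10⁻⁴ mol.
Photon count: 2.420×10⁻⁴ × 6.022×10²³ = 1.46×10²⁰.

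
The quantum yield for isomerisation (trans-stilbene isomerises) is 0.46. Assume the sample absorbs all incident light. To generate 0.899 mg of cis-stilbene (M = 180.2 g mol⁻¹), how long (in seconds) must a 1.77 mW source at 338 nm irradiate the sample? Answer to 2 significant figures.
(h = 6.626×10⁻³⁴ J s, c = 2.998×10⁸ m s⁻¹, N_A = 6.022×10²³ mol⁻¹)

t ≈ 2200 s

Product: 0.899 mg / 180.2 g mol⁻¹ = 4.989×10⁻⁶ mol.
Photons that must be absorbed: 4.989×10⁻⁶ / 0.46 = 1.085×10⁻⁵ mol.
Photon energy: hc/λ = 5.877×10⁻¹⁹ J; per mole, 3.539×10⁵ J mol⁻¹.
Energy required: 1.085×10⁻⁵ × 3.539×10⁵ = 3.840 J.
Time: 3.840 J / 0.00177 W = 2200 s.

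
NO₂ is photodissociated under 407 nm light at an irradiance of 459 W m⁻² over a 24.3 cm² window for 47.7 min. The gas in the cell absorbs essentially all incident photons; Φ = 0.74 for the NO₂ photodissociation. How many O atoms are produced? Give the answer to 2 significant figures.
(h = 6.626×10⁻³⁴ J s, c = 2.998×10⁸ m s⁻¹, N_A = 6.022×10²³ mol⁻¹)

Photon energy at 407 nm: hc/λ = (6.626×10⁻³⁴)(2.998×10⁸)/(407×10⁻⁹) = 4.881×10⁻¹⁹ J.
Energy delivered: (459 W m⁻²)(24.3×10⁻⁴ m²)(2862 s) = 3192 J.
Photons incident: 3192 / 4.881×10⁻¹⁹ = 6.540×10²¹, i.e. 6.540×10²¹/6.022×10²³ = 0.01086 mol.
Product: Φ × n_abs = 0.74 × 0.01086 = 0.008036 mol.
As a count: 0.008036 × 6.022×10²³ = 4.8×10²¹.

4.8×10²¹ atoms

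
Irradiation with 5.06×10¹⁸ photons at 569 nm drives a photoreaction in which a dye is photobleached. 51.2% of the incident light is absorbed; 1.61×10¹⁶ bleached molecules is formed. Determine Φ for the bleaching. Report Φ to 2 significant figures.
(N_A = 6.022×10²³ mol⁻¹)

Φ = 0.0062

Product: 1.61×10¹⁶ / 6.022×10²³ = 2.674×10⁻⁸ mol.
Moles of photons: 5.06×10¹⁸ / 6.022×10²³ = 8.403×10⁻⁶ mol.
Photons absorbed: 0.512 × 8.403×10⁻⁶ = 4.302×10⁻⁶ mol.
Φ = 2.674×10⁻⁸ mol / 4.302×10⁻⁶ mol photons = 0.0062.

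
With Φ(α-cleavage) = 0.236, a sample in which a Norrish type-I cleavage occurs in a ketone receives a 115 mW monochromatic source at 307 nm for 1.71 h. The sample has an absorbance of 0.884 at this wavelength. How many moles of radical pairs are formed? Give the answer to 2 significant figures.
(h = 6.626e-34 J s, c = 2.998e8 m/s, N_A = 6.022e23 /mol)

3.7e-4 mol

Photon energy at 307 nm: hc/λ = (6.626e-34)(2.998e8)/(307e-9) = 6.471e-19 J.
Energy delivered: (115 mW)(6156 s) = 707.9 J.
Photons incident: 707.9 / 6.471e-19 = 1.094e21, i.e. 1.094e21/6.022e23 = 0.001817 mol.
Fraction absorbed: 1 − 10^(−0.884) = 0.8694.
Photons absorbed: 0.8694 × 0.001817 = 0.001580 mol.
Product: Φ × n_abs = 0.236 × 0.001580 = 3.729e-4 mol.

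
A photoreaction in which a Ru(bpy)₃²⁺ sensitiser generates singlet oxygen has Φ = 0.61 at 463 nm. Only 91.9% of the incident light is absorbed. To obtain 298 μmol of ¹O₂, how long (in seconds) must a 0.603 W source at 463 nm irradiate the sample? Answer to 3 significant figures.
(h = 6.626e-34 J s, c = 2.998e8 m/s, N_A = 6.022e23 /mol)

Product: 298 μmol = 2.98e-4 mol.
Photons that must be absorbed: 2.98e-4 / 0.61 = 4.885e-4 mol.
Incident photons needed: 4.885e-4 / 0.919 = 5.316e-4 mol.
Photon energy: hc/λ = 4.290e-19 J; per mole, 2.583e5 J mol⁻¹.
Energy required: 5.316e-4 × 2.583e5 = 137.3 J.
Time: 137.3 J / 0.603 W = 228 s.

t ≈ 228 s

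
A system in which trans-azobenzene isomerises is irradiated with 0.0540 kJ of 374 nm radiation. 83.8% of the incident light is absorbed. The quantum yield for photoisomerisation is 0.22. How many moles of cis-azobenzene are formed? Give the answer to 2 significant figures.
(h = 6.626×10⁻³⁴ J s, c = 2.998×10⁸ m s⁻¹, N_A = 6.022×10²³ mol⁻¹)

Photon energy at 374 nm: hc/λ = (6.626×10⁻³⁴)(2.998×10⁸)/(374×10⁻⁹) = 5.311×10⁻¹⁹ J.
Incident energy: 0.0540 kJ = 54.0 J.
Photons incident: 54.0 / 5.311×10⁻¹⁹ = 1.017×10²⁰, i.e. 1.017×10²⁰/6.022×10²³ = 1.689×10⁻⁴ mol.
Photons absorbed: 0.838 × 1.689×10⁻⁴ = 1.415×10⁻⁴ mol.
Product: Φ × n_abs = 0.22 × 1.415×10⁻⁴ = 3.113×10⁻⁵ mol.

3.1×10⁻⁵ mol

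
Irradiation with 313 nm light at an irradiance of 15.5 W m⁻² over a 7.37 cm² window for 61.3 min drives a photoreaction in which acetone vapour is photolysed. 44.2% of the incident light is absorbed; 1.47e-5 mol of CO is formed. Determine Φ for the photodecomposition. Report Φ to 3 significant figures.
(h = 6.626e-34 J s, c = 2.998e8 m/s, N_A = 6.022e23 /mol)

Photon energy at 313 nm: hc/λ = (6.626e-34)(2.998e8)/(313e-9) = 6.347e-19 J.
Energy delivered: (15.5 W m⁻²)(7.37e-4 m²)(3678 s) = 42.02 J.
Photons incident: 42.02 / 6.347e-19 = 6.620e19, i.e. 6.620e19/6.022e23 = 1.099e-4 mol.
Photons absorbed: 0.442 × 1.099e-4 = 4.858e-5 mol.
Φ = 1.47e-5 mol / 4.858e-5 mol photons = 0.303.

Φ = 0.303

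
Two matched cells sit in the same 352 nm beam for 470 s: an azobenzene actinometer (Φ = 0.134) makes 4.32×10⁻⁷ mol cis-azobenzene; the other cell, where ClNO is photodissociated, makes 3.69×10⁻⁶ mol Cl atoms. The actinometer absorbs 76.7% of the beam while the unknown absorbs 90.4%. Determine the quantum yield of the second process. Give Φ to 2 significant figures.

Φ = 0.97

Photons absorbed by the actinometer: 4.32×10⁻⁷ / 0.134 = 3.224×10⁻⁶ mol.
Incident flux: 3.224×10⁻⁶ / 0.767 = 4.203×10⁻⁶ einstein.
Absorbed by unknown: 0.904 × 4.203×10⁻⁶ = 3.800×10⁻⁶ mol.
Φ(unknown) = 3.69×10⁻⁶ / 3.800×10⁻⁶ = 0.97.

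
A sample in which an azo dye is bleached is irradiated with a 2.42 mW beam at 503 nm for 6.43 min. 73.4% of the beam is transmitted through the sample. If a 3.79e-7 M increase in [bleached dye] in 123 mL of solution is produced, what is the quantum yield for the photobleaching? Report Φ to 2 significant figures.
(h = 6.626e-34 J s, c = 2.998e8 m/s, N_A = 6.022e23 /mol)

Product: (3.79e-7 M)(0.123 L) = 4.662e-8 mol.
Photon energy at 503 nm: hc/λ = (6.626e-34)(2.998e8)/(503e-9) = 3.949e-19 J.
Energy delivered: (2.42 mW)(385.8 s) = 0.9336 J.
Photons incident: 0.9336 / 3.949e-19 = 2.364e18, i.e. 2.364e18/6.022e23 = 3.926e-6 mol.
Fraction absorbed: 1 − 73.4/100 = 0.2660.
Photons absorbed: 0.2660 × 3.926e-6 = 1.044e-6 mol.
Φ = 4.662e-8 mol / 1.044e-6 mol photons = 0.045.

Φ = 0.045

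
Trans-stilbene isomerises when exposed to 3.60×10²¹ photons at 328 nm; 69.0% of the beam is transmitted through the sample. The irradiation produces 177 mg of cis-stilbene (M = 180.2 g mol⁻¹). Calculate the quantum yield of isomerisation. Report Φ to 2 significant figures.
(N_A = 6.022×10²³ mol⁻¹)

Φ = 0.53

Product: 177 mg / 180.2 g mol⁻¹ = 9.822×10⁻⁴ mol.
Moles of photons: 3.60×10²¹ / 6.022×10²³ = 0.005978 mol.
Fraction absorbed: 1 − 69.0/100 = 0.3100.
Photons absorbed: 0.3100 × 0.005978 = 0.001853 mol.
Φ = 9.822×10⁻⁴ mol / 0.001853 mol photons = 0.53.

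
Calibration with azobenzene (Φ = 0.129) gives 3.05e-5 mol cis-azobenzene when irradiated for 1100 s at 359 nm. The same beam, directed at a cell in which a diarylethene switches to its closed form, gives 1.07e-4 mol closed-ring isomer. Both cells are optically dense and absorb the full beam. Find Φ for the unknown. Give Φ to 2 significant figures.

Φ = 0.45

Photons absorbed by the actinometer: 3.05e-5 / 0.129 = 2.364e-4 mol.
Φ(unknown) = 1.07e-4 / 2.364e-4 = 0.45.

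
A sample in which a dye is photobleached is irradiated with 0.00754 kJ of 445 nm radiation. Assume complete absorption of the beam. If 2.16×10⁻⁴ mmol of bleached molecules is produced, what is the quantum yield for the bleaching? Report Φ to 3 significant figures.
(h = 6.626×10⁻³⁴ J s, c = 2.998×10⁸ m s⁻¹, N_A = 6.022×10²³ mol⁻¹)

Product: 2.16×10⁻⁴ mmol = 2.16×10⁻⁷ mol.
Photon energy at 445 nm: hc/λ = (6.626×10⁻³⁴)(2.998×10⁸)/(445×10⁻⁹) = 4.464×10⁻¹⁹ J.
Incident energy: 0.00754 kJ = 7.54 J.
Photons incident: 7.54 / 4.464×10⁻¹⁹ = 1.689×10¹⁹, i.e. 1.689×10¹⁹/6.022×10²³ = 2.805×10⁻⁵ mol.
Φ = 2.16×10⁻⁷ mol / 2.805×10⁻⁵ mol photons = 0.00770.

Φ = 0.00770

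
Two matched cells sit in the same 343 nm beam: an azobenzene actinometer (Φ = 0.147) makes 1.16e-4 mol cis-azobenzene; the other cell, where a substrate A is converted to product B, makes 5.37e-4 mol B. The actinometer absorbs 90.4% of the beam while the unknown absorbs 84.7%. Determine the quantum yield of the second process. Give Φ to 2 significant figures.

Φ = 0.73

Photons absorbed by the actinometer: 1.16e-4 / 0.147 = 7.891e-4 mol.
Incident flux: 7.891e-4 / 0.904 = 8.729e-4 einstein.
Absorbed by unknown: 0.847 × 8.729e-4 = 7.393e-4 mol.
Φ(unknown) = 5.37e-4 / 7.393e-4 = 0.73.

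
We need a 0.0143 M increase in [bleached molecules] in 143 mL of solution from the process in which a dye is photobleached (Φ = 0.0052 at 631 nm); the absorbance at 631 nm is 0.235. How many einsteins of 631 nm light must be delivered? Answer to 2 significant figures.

0.94 einstein

Product: (0.0143 M)(0.143 L) = 0.002045 mol.
Photons that must be absorbed: 0.002045 / 0.0052 = 0.3933 mol.
Fraction absorbed: 1 − 10^(−0.235) = 0.4179.
Incident photons needed: 0.3933 / 0.4179 = 0.9411 mol.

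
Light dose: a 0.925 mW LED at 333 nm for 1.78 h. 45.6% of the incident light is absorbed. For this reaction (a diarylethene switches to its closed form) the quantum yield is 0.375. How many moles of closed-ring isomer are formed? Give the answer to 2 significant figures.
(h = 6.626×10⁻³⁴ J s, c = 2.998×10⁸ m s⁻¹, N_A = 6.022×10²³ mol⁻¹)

2.8×10⁻⁶ mol

Photon energy at 333 nm: hc/λ = (6.626×10⁻³⁴)(2.998×10⁸)/(333×10⁻⁹) = 5.965×10⁻¹⁹ J.
Energy delivered: (0.925 mW)(6408 s) = 5.927 J.
Photons incident: 5.927 / 5.965×10⁻¹⁹ = 9.936×10¹⁸, i.e. 9.936×10¹⁸/6.022×10²³ = 1.650×10⁻⁵ mol.
Photons absorbed: 0.456 × 1.650×10⁻⁵ = 7.524×10⁻⁶ mol.
Product: Φ × n_abs = 0.375 × 7.524×10⁻⁶ = 2.822×10⁻⁶ mol.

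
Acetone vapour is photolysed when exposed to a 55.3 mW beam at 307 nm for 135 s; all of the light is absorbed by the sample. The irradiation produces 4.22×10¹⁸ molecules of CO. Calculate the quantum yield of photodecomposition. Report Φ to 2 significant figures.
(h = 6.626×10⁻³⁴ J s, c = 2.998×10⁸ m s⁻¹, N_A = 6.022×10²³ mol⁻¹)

Product: 4.22×10¹⁸ / 6.022×10²³ = 7.008×10⁻⁶ mol.
Photon energy at 307 nm: hc/λ = (6.626×10⁻³⁴)(2.998×10⁸)/(307×10⁻⁹) = 6.471×10⁻¹⁹ J.
Energy delivered: (55.3 mW)(135 s) = 7.466 J.
Photons incident: 7.466 / 6.471×10⁻¹⁹ = 1.154×10¹⁹, i.e. 1.154×10¹⁹/6.022×10²³ = 1.916×10⁻⁵ mol.
Φ = 7.008×10⁻⁶ mol / 1.916×10⁻⁵ mol photons = 0.37.

Φ = 0.37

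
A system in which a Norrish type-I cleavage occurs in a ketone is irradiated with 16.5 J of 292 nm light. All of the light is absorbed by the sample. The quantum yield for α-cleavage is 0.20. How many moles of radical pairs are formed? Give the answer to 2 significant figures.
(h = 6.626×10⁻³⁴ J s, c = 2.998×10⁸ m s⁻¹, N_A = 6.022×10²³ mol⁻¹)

Photon energy at 292 nm: hc/λ = (6.626×10⁻³⁴)(2.998×10⁸)/(292×10⁻⁹) = 6.803×10⁻¹⁹ J.
Photons incident: 16.5 / 6.803×10⁻¹⁹ = 2.425×10¹⁹, i.e. 2.425×10¹⁹/6.022×10²³ = 4.027×10⁻⁵ mol.
Product: Φ × n_abs = 0.20 × 4.027×10⁻⁵ = 8.054×10⁻⁶ mol.

8.1×10⁻⁶ mol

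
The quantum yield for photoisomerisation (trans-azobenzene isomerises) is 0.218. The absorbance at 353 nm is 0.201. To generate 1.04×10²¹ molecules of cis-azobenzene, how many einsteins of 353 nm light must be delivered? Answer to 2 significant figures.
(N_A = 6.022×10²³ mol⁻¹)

0.021 einstein

Product: 1.04×10²¹ / 6.022×10²³ = 0.001727 mol.
Photons that must be absorbed: 0.001727 / 0.218 = 0.007922 mol.
Fraction absorbed: 1 − 10^(−0.201) = 0.3705.
Incident photons needed: 0.007922 / 0.3705 = 0.02138 mol.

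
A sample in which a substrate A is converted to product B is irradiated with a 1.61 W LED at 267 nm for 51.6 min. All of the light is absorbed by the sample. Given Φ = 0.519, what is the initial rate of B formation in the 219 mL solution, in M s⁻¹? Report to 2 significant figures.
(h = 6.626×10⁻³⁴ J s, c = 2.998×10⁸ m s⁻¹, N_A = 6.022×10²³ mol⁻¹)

Photon energy at 267 nm: hc/λ = (6.626×10⁻³⁴)(2.998×10⁸)/(267×10⁻⁹) = 7.440×10⁻¹⁹ J.
Energy delivered: (1.61 W)(3096 s) = 4985 J.
Photons incident: 4985 / 7.440×10⁻¹⁹ = 6.700×10²¹, i.e. 6.700×10²¹/6.022×10²³ = 0.01113 mol.
Product formed: 0.519 × 0.01113 = 0.005776 mol.
Rate: 0.005776 mol / (3096 s × 0.219 L) = 8.5×10⁻⁶ M s⁻¹.

8.5×10⁻⁶ M s⁻¹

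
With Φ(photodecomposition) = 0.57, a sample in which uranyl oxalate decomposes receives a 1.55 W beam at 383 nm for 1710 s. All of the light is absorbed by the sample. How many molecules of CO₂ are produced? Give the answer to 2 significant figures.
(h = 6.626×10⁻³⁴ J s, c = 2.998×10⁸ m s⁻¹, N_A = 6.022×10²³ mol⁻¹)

2.9×10²¹ molecules

Photon energy at 383 nm: hc/λ = (6.626×10⁻³⁴)(2.998×10⁸)/(383×10⁻⁹) = 5.187×10⁻¹⁹ J.
Energy delivered: (1.55 W)(1710 s) = 2651 J.
Photons incident: 2651 / 5.187×10⁻¹⁹ = 5.111×10²¹, i.e. 5.111×10²¹/6.022×10²³ = 0.008487 mol.
Product: Φ × n_abs = 0.57 × 0.008487 = 0.004838 mol.
As a count: 0.004838 × 6.022×10²³ = 2.9×10²¹.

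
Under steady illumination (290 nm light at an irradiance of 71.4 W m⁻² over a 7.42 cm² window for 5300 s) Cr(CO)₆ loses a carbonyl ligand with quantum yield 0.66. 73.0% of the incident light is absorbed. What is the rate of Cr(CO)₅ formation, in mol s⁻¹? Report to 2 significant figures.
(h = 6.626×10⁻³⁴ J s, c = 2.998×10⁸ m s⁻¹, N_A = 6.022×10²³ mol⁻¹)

Photon energy at 290 nm: hc/λ = (6.626×10⁻³⁴)(2.998×10⁸)/(290×10⁻⁹) = 6.850×10⁻¹⁹ J.
Energy delivered: (71.4 W m⁻²)(7.42×10⁻⁴ m²)(5300 s) = 280.8 J.
Photons incident: 280.8 / 6.850×10⁻¹⁹ = 4.099×10²⁰, i.e. 4.099×10²⁰/6.022×10²³ = 6.807×10⁻⁴ mol.
Photons absorbed: 0.730 × 6.807×10⁻⁴ = 4.969×10⁻⁴ mol.
Product formed: 0.66 × 4.969×10⁻⁴ = 3.280×10⁻⁴ mol.
Rate: 3.280×10⁻⁴ / 5300 s = 6.2×10⁻⁸ mol s⁻¹.

6.2×10⁻⁸ mol s⁻¹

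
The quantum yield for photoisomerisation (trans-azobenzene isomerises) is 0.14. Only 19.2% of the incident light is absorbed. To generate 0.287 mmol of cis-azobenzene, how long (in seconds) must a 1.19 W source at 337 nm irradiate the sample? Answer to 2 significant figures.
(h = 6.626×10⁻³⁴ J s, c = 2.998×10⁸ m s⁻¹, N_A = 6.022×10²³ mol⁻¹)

Product: 0.287 mmol = 2.87×10⁻⁴ mol.
Photons that must be absorbed: 2.87×10⁻⁴ / 0.14 = 0.002050 mol.
Incident photons needed: 0.002050 / 0.192 = 0.01068 mol.
Photon energy: hc/λ = 5.895×10⁻¹⁹ J; per mole, 3.550×10⁵ J mol⁻¹.
Energy required: 0.01068 × 3.550×10⁵ = 3791 J.
Time: 3791 J / 1.19 W = 3200 s.

t ≈ 3200 s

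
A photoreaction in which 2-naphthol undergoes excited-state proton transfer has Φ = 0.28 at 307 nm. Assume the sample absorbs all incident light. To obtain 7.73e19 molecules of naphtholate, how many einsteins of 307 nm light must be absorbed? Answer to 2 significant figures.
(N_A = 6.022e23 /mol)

Product: 7.73e19 / 6.022e23 = 1.284e-4 mol.
Photons that must be absorbed: 1.284e-4 / 0.28 = 4.586e-4 mol.

4.6e-4 einstein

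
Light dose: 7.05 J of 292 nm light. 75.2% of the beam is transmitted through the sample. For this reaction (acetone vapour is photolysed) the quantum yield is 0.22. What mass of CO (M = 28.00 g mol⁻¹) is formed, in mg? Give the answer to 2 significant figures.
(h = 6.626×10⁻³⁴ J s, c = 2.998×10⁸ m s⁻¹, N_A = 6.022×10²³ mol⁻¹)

Photon energy at 292 nm: hc/λ = (6.626×10⁻³⁴)(2.998×10⁸)/(292×10⁻⁹) = 6.803×10⁻¹⁹ J.
Photons incident: 7.05 / 6.803×10⁻¹⁹ = 1.036×10¹⁹, i.e. 1.036×10¹⁹/6.022×10²³ = 1.720×10⁻⁵ mol.
Fraction absorbed: 1 − 75.2/100 = 0.2480.
Photons absorbed: 0.2480 × 1.720×10⁻⁵ = 4.266×10⁻⁶ mol.
Product: Φ × n_abs = 0.22 × 4.266×10⁻⁶ = 9.385×10⁻⁷ mol.
Mass: 9.385×10⁻⁷ × 28.00 = 2.628×10⁻⁵ g = 0.026 mg.

0.026 mg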